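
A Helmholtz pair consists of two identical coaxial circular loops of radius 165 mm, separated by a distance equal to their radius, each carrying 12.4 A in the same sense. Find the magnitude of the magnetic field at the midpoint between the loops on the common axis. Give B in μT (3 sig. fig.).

Each loop contributes B = μ₀IR²/[2(R²+z²)^(3/2)] on the axis, with z measured from that loop.
Loop 1 (z = 0.0825 m): B₁ = 3.38×10⁻⁵ T. Loop 2 (z = 0.0825 m): B₂ = 3.38×10⁻⁵ T.
The fields add: B = B₁ + B₂ = 6.76×10⁻⁵ T.

B ≈ 67.6 μT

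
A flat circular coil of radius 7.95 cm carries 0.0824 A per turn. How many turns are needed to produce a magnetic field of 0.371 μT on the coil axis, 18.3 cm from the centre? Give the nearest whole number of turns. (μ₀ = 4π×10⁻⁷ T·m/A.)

N = 9

For an N-turn coil, B = Nμ₀IR²/[2(R²+z²)^(3/2)]. A single turn gives B₁ = 4.12×10⁻⁸ T with R = 0.0795 m, z = 0.183 m.
N = B/B₁ = 3.71×10⁻⁷ / 4.12×10⁻⁸ = 9.01.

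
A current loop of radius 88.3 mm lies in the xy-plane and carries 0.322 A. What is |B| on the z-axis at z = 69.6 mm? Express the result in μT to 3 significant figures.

On the axis of a circular loop, B = μ₀IR² / [2(R²+z²)^(3/2)].
R² + z² = (0.0883)² + (0.0696)² = 0.01264 m², and (R²+z²)^(3/2) = 1.42×10⁻³ m³.
B = (4π×10⁻⁷ × 0.322 × 0.007797) / (2 × 1.42×10⁻³) = 1.11×10⁻⁶ T.

B ≈ 1.11 μT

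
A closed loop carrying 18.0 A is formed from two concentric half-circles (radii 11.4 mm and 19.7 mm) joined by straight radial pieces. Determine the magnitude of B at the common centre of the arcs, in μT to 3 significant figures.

B ≈ 209 μT

The radial connectors point toward the centre, so dl × r̂ = 0 and they contribute nothing.
Each semicircle gives μ₀I/(4R): inner arc 4.96×10⁻⁴ T, outer arc 2.87×10⁻⁴ T.
The two arcs carry current in opposite angular senses, so their fields oppose: B = |4.96×10⁻⁴ − 2.87×10⁻⁴| = 2.09×10⁻⁴ T.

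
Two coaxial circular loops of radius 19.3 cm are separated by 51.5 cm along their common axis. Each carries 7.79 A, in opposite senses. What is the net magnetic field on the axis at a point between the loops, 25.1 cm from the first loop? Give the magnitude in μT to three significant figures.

Each loop contributes B = μ₀IR²/[2(R²+z²)^(3/2)] on the axis, with z measured from that loop.
Loop 1 (z = 0.251 m): B₁ = 5.74×10⁻⁶ T. Loop 2 (z = 0.264 m): B₂ = 5.21×10⁻⁶ T.
The fields oppose: B = |B₁ − B₂| = 5.31×10⁻⁷ T.

B ≈ 0.531 μT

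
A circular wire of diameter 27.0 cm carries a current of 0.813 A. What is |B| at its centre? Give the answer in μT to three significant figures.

B ≈ 3.78 μT

At the centre of a circular loop the Biot–Savart law gives B = μ₀I/(2R) (so R = 0.135 m).
B = (4π×10⁻⁷ × 0.813) / (2 × 0.135) = 3.78×10⁻⁶ T.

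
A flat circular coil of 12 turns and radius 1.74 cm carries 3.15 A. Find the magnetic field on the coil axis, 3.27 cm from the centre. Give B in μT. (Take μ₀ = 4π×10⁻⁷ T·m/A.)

For an N-turn flat coil, B = Nμ₀IR²/[2(R²+z²)^(3/2)] with R = 0.0174 m, z = 0.0327 m.
B = 12 × 1.18×10⁻⁵ T = 1.41×10⁻⁴ T.

B ≈ 141 μT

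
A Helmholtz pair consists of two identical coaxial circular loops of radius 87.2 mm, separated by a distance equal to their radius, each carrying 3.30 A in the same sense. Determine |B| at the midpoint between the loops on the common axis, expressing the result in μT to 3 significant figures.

B ≈ 34.0 μT

Each loop contributes B = μ₀IR²/[2(R²+z²)^(3/2)] on the axis, with z measured from that loop.
Loop 1 (z = 0.0436 m): B₁ = 1.70×10⁻⁵ T. Loop 2 (z = 0.0436 m): B₂ = 1.70×10⁻⁵ T.
The fields add: B = B₁ + B₂ = 3.40×10⁻⁵ T.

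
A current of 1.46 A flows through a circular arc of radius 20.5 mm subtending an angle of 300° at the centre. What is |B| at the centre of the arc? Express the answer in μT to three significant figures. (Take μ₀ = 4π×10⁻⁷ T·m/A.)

The Biot–Savart field of a circular arc at its centre is B = μ₀Iφ/(4πR), with φ = 5.236 rad.
B = (4π×10⁻⁷ × 1.46 × 5.236) / (4π × 0.0205) = 3.73×10⁻⁵ T.

B ≈ 37.3 μT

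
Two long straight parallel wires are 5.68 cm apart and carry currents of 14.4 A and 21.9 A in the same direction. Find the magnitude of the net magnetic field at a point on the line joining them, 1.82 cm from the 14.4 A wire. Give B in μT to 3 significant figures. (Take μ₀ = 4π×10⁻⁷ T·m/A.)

Each long wire gives B = μ₀I/(2πd). Distances are d₁ = 0.0182 m and d₂ = 0.0386 m.
B₁ = 1.58×10⁻⁴ T, B₂ = 1.13×10⁻⁴ T.
Between parallel currents the two contributions point in opposite directions, so they subtract. B = |B₁ − B₂| = |1.58×10⁻⁴ − 1.13×10⁻⁴| = 4.48×10⁻⁵ T.

B ≈ 44.8 μT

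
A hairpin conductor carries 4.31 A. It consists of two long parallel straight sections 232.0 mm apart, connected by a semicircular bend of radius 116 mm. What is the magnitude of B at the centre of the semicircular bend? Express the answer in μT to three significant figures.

The semicircular arc contributes B_arc = μ₀I·π/(4πR) = μ₀I/(4R) = 1.17×10⁻⁵ T.
Each semi-infinite lead is at perpendicular distance R = 0.116 m from the centre, with the perpendicular foot at its near end, so it contributes μ₀I/(4πR); both point the same way, together 7.43×10⁻⁶ T.
Arc and leads all point the same direction: B = 1.17×10⁻⁵ + 7.43×10⁻⁶ = 1.91×10⁻⁵ T.

B ≈ 19.1 μT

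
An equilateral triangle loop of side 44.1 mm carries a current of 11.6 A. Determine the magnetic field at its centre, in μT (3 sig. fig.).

Each side is a finite straight segment at perpendicular distance d = a/(2 tan(π/3)) = 0.01273 m from the centre, with end-angles ±π/3.
One side contributes B₁ = (μ₀I/4πd)·2 sin(π/3) = 1.58×10⁻⁴ T.
All 3 sides add in the same direction: B = 3 × 1.58×10⁻⁴ = 4.73×10⁻⁴ T.

B ≈ 473 μT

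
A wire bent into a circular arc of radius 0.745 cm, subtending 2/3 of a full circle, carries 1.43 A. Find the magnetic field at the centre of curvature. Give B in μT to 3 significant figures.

B ≈ 80.4 μT

The Biot–Savart field of a circular arc at its centre is B = μ₀Iφ/(4πR), with φ = 4.189 rad.
B = (4π×10⁻⁷ × 1.43 × 4.189) / (4π × 0.00745) = 8.04×10⁻⁵ T.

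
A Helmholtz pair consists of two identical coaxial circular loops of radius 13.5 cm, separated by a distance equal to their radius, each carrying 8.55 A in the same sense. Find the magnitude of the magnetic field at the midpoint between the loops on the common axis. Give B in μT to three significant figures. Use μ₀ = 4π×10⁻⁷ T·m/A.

Each loop contributes B = μ₀IR²/[2(R²+z²)^(3/2)] on the axis, with z measured from that loop.
Loop 1 (z = 0.0675 m): B₁ = 2.85×10⁻⁵ T. Loop 2 (z = 0.0675 m): B₂ = 2.85×10⁻⁵ T.
The fields add: B = B₁ + B₂ = 5.69×10⁻⁵ T.

B ≈ 56.9 μT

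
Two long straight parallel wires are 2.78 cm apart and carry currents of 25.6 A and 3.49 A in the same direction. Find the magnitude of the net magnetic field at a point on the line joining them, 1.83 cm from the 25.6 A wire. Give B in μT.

B ≈ 206 μT

Each long wire gives B = μ₀I/(2πd). Distances are d₁ = 0.0183 m and d₂ = 0.0095 m.
B₁ = 2.80×10⁻⁴ T, B₂ = 7.35×10⁻⁵ T.
Between parallel currents the two contributions point in opposite directions, so they subtract. B = |B₁ − B₂| = |2.80×10⁻⁴ − 7.35×10⁻⁵| = 2.06×10⁻⁴ T.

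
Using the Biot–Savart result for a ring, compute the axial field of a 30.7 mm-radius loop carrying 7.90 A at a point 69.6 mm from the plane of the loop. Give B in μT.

On the axis of a circular loop, B = μ₀IR² / [2(R²+z²)^(3/2)].
R² + z² = (0.0307)² + (0.0696)² = 0.005787 m², and (R²+z²)^(3/2) = 4.40×10⁻⁴ m³.
B = (4π×10⁻⁷ × 7.90 × 0.0009425) / (2 × 4.40×10⁻⁴) = 1.06×10⁻⁵ T.

B ≈ 10.6 μT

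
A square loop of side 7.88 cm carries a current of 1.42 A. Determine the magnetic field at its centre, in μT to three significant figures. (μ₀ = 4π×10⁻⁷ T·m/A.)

Each side is a finite straight segment at perpendicular distance d = a/(2 tan(π/4)) = 0.0394 m from the centre, with end-angles ±π/4.
One side contributes B₁ = (μ₀I/4πd)·2 sin(π/4) = 5.10×10⁻⁶ T.
All 4 sides add in the same direction: B = 4 × 5.10×10⁻⁶ = 2.04×10⁻⁵ T.

B ≈ 20.4 μT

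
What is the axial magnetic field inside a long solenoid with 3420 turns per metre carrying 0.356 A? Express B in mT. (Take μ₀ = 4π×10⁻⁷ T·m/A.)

B ≈ 1.53 mT

Inside a long solenoid, B = μ₀nI with n = 3420 turns/m.
B = 4π×10⁻⁷ × 3420 × 0.356 = 1.53×10⁻³ T.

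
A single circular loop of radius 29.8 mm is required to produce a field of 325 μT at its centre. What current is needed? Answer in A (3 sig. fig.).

At the centre of a circular loop B = μ₀I/(2R), so I = 2RB/μ₀.
With R = 0.0298 m, I = 2 × 0.0298 × 3.25×10⁻⁴ / (4π×10⁻⁷) = 15.4 A.

I ≈ 15.4 A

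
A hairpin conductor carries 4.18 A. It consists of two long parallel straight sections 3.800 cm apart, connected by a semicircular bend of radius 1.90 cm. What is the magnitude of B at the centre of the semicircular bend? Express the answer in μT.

The semicircular arc contributes B_arc = μ₀I·π/(4πR) = μ₀I/(4R) = 6.91×10⁻⁵ T.
Each semi-infinite lead is at perpendicular distance R = 0.019 m from the centre, with the perpendicular foot at its near end, so it contributes μ₀I/(4πR); both point the same way, together 4.40×10⁻⁵ T.
Arc and leads all point the same direction: B = 6.91×10⁻⁵ + 4.40×10⁻⁵ = 1.13×10⁻⁴ T.

B ≈ 113 μT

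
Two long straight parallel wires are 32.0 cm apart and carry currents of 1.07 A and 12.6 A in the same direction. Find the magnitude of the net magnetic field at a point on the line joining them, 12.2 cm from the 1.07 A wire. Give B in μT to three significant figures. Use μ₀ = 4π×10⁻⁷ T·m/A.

Each long wire gives B = μ₀I/(2πd). Distances are d₁ = 0.122 m and d₂ = 0.198 m.
B₁ = 1.75×10⁻⁶ T, B₂ = 1.27×10⁻⁵ T.
Between parallel currents the two contributions point in opposite directions, so they subtract. B = |B₁ − B₂| = |1.75×10⁻⁶ − 1.27×10⁻⁵| = 1.10×10⁻⁵ T.

B ≈ 11.0 μT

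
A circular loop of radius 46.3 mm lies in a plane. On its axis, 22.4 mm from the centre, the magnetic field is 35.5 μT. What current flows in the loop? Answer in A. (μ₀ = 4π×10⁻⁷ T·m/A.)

On the axis of a loop, B = μ₀IR²/[2(R²+z²)^(3/2)], so I = 2B(R²+z²)^(3/2)/(μ₀R²).
R² + z² = 0.002144 + 0.0005018 = 0.002645 m²; raised to 3/2 gives 1.36×10⁻⁴ m³.
I = 2 × 3.55×10⁻⁵ × 1.36×10⁻⁴ / (1.26×10⁻⁶ × 0.002144) = 3.59 A.

I ≈ 3.59 A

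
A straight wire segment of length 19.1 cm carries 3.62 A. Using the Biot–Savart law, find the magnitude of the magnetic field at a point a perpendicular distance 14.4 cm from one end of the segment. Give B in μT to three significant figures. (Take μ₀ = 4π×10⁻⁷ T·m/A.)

B ≈ 2.01 μT

For a finite straight segment, B = (μ₀I/4πd)(sinθ₁ + sinθ₂), where θ₁, θ₂ are the angles from the perpendicular to each end.
The perpendicular foot is at one end, so the two end-offsets along the wire are 0 and L = 0.191 m.
sinθ₁ = 0/√(0²+0.144²) = 0.0000; sinθ₂ = 0.191/√(0.191²+0.144²) = 0.7985.
B = (4π×10⁻⁷ × 3.62) / (4π × 0.144) × (0.0000 + 0.7985) = 2.01×10⁻⁶ T.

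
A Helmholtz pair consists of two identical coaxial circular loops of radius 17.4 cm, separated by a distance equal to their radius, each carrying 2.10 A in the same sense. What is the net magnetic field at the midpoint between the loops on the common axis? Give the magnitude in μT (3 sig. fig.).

B ≈ 10.9 μT

Each loop contributes B = μ₀IR²/[2(R²+z²)^(3/2)] on the axis, with z measured from that loop.
Loop 1 (z = 0.087 m): B₁ = 5.43×10⁻⁶ T. Loop 2 (z = 0.087 m): B₂ = 5.43×10⁻⁶ T.
The fields add: B = B₁ + B₂ = 1.09×10⁻⁵ T.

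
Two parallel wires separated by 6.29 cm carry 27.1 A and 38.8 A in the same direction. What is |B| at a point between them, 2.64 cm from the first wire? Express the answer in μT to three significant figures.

B ≈ 7.30 μT

Each long wire gives B = μ₀I/(2πd). Distances are d₁ = 0.0264 m and d₂ = 0.0365 m.
B₁ = 2.05×10⁻⁴ T, B₂ = 2.13×10⁻⁴ T.
Between parallel currents the two contributions point in opposite directions, so they subtract. B = |B₁ − B₂| = |2.05×10⁻⁴ − 2.13×10⁻⁴| = 7.30×10⁻⁶ T.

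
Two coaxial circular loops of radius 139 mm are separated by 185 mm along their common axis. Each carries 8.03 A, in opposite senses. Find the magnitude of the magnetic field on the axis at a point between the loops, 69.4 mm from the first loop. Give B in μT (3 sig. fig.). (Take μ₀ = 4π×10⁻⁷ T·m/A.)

B ≈ 9.50 μT

Each loop contributes B = μ₀IR²/[2(R²+z²)^(3/2)] on the axis, with z measured from that loop.
Loop 1 (z = 0.0694 m): B₁ = 2.60×10⁻⁵ T. Loop 2 (z = 0.1156 m): B₂ = 1.65×10⁻⁵ T.
The fields oppose: B = |B₁ − B₂| = 9.50×10⁻⁶ T.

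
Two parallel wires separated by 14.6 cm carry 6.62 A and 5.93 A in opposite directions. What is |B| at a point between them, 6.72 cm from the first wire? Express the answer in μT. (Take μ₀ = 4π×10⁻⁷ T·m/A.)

B ≈ 34.8 μT

Each long wire gives B = μ₀I/(2πd). Distances are d₁ = 0.0672 m and d₂ = 0.0788 m.
B₁ = 1.97×10⁻⁵ T, B₂ = 1.51×10⁻⁵ T.
Between antiparallel currents both contributions point the same way, so they add. B = B₁ + B₂ = 1.97×10⁻⁵ + 1.51×10⁻⁵ = 3.48×10⁻⁵ T.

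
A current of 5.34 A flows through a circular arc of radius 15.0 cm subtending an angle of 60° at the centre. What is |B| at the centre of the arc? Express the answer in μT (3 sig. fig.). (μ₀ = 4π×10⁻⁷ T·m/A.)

B ≈ 3.73 μT

The Biot–Savart field of a circular arc at its centre is B = μ₀Iφ/(4πR), with φ = 1.047 rad.
B = (4π×10⁻⁷ × 5.34 × 1.047) / (4π × 0.15) = 3.73×10⁻⁶ T.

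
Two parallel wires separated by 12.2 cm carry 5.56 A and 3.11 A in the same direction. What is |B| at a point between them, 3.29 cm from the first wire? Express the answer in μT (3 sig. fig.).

B ≈ 26.8 μT

Each long wire gives B = μ₀I/(2πd). Distances are d₁ = 0.0329 m and d₂ = 0.0891 m.
B₁ = 3.38×10⁻⁵ T, B₂ = 6.98×10⁻⁶ T.
Between parallel currents the two contributions point in opposite directions, so they subtract. B = |B₁ − B₂| = |3.38×10⁻⁵ − 6.98×10⁻⁶| = 2.68×10⁻⁵ T.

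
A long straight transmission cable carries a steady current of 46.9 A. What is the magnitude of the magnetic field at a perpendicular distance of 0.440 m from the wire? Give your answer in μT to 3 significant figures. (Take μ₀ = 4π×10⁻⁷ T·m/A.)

For an infinitely long straight wire, B = μ₀I/(2πd).
B = (4π×10⁻⁷ × 46.9) / (2π × 0.44) = 2.13×10⁻⁵ T.

B ≈ 21.3 μT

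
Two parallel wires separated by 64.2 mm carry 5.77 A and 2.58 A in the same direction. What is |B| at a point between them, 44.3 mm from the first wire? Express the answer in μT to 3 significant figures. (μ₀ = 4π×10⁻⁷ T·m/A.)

B ≈ 0.120 μT

Each long wire gives B = μ₀I/(2πd). Distances are d₁ = 0.0443 m and d₂ = 0.0199 m.
B₁ = 2.60×10⁻⁵ T, B₂ = 2.59×10⁻⁵ T.
Between parallel currents the two contributions point in opposite directions, so they subtract. B = |B₁ − B₂| = |2.60×10⁻⁵ − 2.59×10⁻⁵| = 1.20×10⁻⁷ T.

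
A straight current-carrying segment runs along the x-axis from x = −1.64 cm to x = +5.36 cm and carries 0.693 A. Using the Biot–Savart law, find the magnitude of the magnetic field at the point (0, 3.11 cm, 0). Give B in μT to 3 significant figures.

B ≈ 2.97 μT

For a finite straight segment, B = (μ₀I/4πd)(sinθ₁ + sinθ₂), where θ₁, θ₂ are the angles from the perpendicular to each end.
The perpendicular distance is d = 0.0311 m; the end-offsets along the wire are a = 0.0164 m and b = 0.0536 m.
sinθ₁ = 0.0164/√(0.0164²+0.0311²) = 0.4664; sinθ₂ = 0.0536/√(0.0536²+0.0311²) = 0.8649.
B = (4π×10⁻⁷ × 0.693) / (4π × 0.0311) × (0.4664 + 0.8649) = 2.97×10⁻⁶ T.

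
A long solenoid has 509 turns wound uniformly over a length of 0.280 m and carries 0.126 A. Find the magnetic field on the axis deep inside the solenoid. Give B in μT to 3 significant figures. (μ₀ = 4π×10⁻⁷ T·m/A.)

B ≈ 288 μT

Inside a long solenoid, B = μ₀nI with n = 1818 turns/m.
B = 4π×10⁻⁷ × 1818 × 0.126 = 2.88×10⁻⁴ T.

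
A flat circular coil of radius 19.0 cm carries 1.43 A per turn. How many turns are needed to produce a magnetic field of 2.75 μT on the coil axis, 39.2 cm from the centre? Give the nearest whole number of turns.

For an N-turn coil, B = Nμ₀IR²/[2(R²+z²)^(3/2)]. A single turn gives B₁ = 3.92×10⁻⁷ T with R = 0.19 m, z = 0.392 m.
N = B/B₁ = 2.75×10⁻⁶ / 3.92×10⁻⁷ = 7.01.

N = 7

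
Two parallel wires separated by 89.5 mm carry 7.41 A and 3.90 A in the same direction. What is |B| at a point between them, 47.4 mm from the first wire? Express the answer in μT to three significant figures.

Each long wire gives B = μ₀I/(2πd). Distances are d₁ = 0.0474 m and d₂ = 0.0421 m.
B₁ = 3.13×10⁻⁵ T, B₂ = 1.85×10⁻⁵ T.
Between parallel currents the two contributions point in opposite directions, so they subtract. B = |B₁ − B₂| = |3.13×10⁻⁵ − 1.85×10⁻⁵| = 1.27×10⁻⁵ T.

B ≈ 12.7 μT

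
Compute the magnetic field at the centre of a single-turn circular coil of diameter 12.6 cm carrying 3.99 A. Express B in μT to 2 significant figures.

B ≈ 40 μT

At the centre of a circular loop the Biot–Savart law gives B = μ₀I/(2R) (so R = 0.063 m).
B = (4π×10⁻⁷ × 3.99) / (2 × 0.063) = 3.98×10⁻⁵ T.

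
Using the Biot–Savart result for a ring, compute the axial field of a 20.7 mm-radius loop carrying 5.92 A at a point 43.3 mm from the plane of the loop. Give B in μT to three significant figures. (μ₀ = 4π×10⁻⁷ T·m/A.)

On the axis of a circular loop, B = μ₀IR² / [2(R²+z²)^(3/2)].
R² + z² = (0.0207)² + (0.0433)² = 0.002303 m², and (R²+z²)^(3/2) = 1.11×10⁻⁴ m³.
B = (4π×10⁻⁷ × 5.92 × 0.0004285) / (2 × 1.11×10⁻⁴) = 1.44×10⁻⁵ T.

B ≈ 14.4 μT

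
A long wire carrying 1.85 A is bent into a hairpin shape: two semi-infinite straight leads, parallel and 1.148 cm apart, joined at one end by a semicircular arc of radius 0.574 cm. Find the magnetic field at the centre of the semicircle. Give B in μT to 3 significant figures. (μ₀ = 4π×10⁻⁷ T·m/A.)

The semicircular arc contributes B_arc = μ₀I·π/(4πR) = μ₀I/(4R) = 1.01×10⁻⁴ T.
Each semi-infinite lead is at perpendicular distance R = 0.00574 m from the centre, with the perpendicular foot at its near end, so it contributes μ₀I/(4πR); both point the same way, together 6.45×10⁻⁵ T.
Arc and leads all point the same direction: B = 1.01×10⁻⁴ + 6.45×10⁻⁵ = 1.66×10⁻⁴ T.

B ≈ 166 μT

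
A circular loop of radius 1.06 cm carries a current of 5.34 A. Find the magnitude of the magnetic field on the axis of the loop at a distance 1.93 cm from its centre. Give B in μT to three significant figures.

On the axis of a circular loop, B = μ₀IR² / [2(R²+z²)^(3/2)].
R² + z² = (0.0106)² + (0.0193)² = 0.0004849 m², and (R²+z²)^(3/2) = 1.07×10⁻⁵ m³.
B = (4π×10⁻⁷ × 5.34 × 0.0001124) / (2 × 1.07×10⁻⁵) = 3.53×10⁻⁵ T.

B ≈ 35.3 μT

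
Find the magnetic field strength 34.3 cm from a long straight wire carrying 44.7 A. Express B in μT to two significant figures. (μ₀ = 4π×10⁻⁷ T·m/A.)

B ≈ 26 μT

For an infinitely long straight wire, B = μ₀I/(2πd).
B = (4π×10⁻⁷ × 44.7) / (2π × 0.343) = 2.61×10⁻⁵ T.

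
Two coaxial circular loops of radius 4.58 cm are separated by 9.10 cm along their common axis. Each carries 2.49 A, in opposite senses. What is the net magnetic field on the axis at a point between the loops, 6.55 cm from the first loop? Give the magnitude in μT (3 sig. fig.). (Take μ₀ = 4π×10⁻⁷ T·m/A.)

B ≈ 16.4 μT

Each loop contributes B = μ₀IR²/[2(R²+z²)^(3/2)] on the axis, with z measured from that loop.
Loop 1 (z = 0.0655 m): B₁ = 6.43×10⁻⁶ T. Loop 2 (z = 0.0255 m): B₂ = 2.28×10⁻⁵ T.
The fields oppose: B = |B₁ − B₂| = 1.64×10⁻⁵ T.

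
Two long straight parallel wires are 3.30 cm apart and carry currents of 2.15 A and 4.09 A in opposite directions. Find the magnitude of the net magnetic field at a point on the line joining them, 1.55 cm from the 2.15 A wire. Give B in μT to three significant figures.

Each long wire gives B = μ₀I/(2πd). Distances are d₁ = 0.0155 m and d₂ = 0.0175 m.
B₁ = 2.77×10⁻⁵ T, B₂ = 4.67×10⁻⁵ T.
Between antiparallel currents both contributions point the same way, so they add. B = B₁ + B₂ = 2.77×10⁻⁵ + 4.67×10⁻⁵ = 7.45×10⁻⁵ T.

B ≈ 74.5 μT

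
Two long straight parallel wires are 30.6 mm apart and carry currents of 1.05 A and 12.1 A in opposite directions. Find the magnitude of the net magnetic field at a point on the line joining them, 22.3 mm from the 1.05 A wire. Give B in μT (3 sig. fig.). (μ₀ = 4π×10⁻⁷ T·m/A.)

B ≈ 301 μT

Each long wire gives B = μ₀I/(2πd). Distances are d₁ = 0.0223 m and d₂ = 0.0083 m.
B₁ = 9.42×10⁻⁶ T, B₂ = 2.92×10⁻⁴ T.
Between antiparallel currents both contributions point the same way, so they add. B = B₁ + B₂ = 9.42×10⁻⁶ + 2.92×10⁻⁴ = 3.01×10⁻⁴ T.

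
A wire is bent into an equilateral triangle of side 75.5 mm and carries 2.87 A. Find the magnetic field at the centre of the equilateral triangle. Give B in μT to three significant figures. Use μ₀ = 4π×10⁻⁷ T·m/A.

Each side is a finite straight segment at perpendicular distance d = a/(2 tan(π/3)) = 0.02179 m from the centre, with end-angles ±π/3.
One side contributes B₁ = (μ₀I/4πd)·2 sin(π/3) = 2.28×10⁻⁵ T.
All 3 sides add in the same direction: B = 3 × 2.28×10⁻⁵ = 6.84×10⁻⁵ T.

B ≈ 68.4 μT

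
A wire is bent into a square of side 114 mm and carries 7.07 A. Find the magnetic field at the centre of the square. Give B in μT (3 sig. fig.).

Each side is a finite straight segment at perpendicular distance d = a/(2 tan(π/4)) = 0.057 m from the centre, with end-angles ±π/4.
One side contributes B₁ = (μ₀I/4πd)·2 sin(π/4) = 1.75×10⁻⁵ T.
All 4 sides add in the same direction: B = 4 × 1.75×10⁻⁵ = 7.02×10⁻⁵ T.

B ≈ 70.2 μT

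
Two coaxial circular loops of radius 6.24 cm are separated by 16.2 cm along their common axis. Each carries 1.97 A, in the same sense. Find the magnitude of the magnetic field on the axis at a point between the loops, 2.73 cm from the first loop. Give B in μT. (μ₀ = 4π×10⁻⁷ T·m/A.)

B ≈ 16.7 μT

Each loop contributes B = μ₀IR²/[2(R²+z²)^(3/2)] on the axis, with z measured from that loop.
Loop 1 (z = 0.0273 m): B₁ = 1.53×10⁻⁵ T. Loop 2 (z = 0.1347 m): B₂ = 1.47×10⁻⁶ T.
The fields add: B = B₁ + B₂ = 1.67×10⁻⁵ T.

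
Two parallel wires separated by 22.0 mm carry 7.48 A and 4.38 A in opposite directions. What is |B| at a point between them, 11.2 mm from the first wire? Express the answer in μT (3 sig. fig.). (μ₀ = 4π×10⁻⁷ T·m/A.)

B ≈ 215 μT

Each long wire gives B = μ₀I/(2πd). Distances are d₁ = 0.0112 m and d₂ = 0.0108 m.
B₁ = 1.34×10⁻⁴ T, B₂ = 8.11×10⁻⁵ T.
Between antiparallel currents both contributions point the same way, so they add. B = B₁ + B₂ = 1.34×10⁻⁴ + 8.11×10⁻⁵ = 2.15×10⁻⁴ T.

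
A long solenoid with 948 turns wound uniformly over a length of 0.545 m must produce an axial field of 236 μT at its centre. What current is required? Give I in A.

I ≈ 0.108 A

Inside a long solenoid B = μ₀nI with n = 1739 m⁻¹, so I = B/(μ₀n).
I = 2.36×10⁻⁴ / (4π×10⁻⁷ × 1739) = 0.108 A.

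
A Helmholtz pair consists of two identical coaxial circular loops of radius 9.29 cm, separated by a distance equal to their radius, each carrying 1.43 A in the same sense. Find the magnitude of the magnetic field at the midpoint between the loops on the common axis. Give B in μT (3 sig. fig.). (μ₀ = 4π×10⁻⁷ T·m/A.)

B ≈ 13.8 μT

Each loop contributes B = μ₀IR²/[2(R²+z²)^(3/2)] on the axis, with z measured from that loop.
Loop 1 (z = 0.04645 m): B₁ = 6.92×10⁻⁶ T. Loop 2 (z = 0.04645 m): B₂ = 6.92×10⁻⁶ T.
The fields add: B = B₁ + B₂ = 1.38×10⁻⁵ T.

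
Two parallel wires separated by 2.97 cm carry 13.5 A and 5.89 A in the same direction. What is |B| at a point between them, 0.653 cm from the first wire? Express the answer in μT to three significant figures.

Each long wire gives B = μ₀I/(2πd). Distances are d₁ = 0.00653 m and d₂ = 0.02317 m.
B₁ = 4.13×10⁻⁴ T, B₂ = 5.08×10⁻⁵ T.
Between parallel currents the two contributions point in opposite directions, so they subtract. B = |B₁ − B₂| = |4.13×10⁻⁴ − 5.08×10⁻⁵| = 3.63×10⁻⁴ T.

B ≈ 363 μT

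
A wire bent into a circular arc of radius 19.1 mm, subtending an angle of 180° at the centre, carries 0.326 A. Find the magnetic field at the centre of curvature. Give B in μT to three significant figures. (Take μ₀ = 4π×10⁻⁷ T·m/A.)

B ≈ 5.36 μT

The Biot–Savart field of a circular arc at its centre is B = μ₀Iφ/(4πR), with φ = 3.142 rad.
B = (4π×10⁻⁷ × 0.326 × 3.142) / (4π × 0.0191) = 5.36×10⁻⁶ T.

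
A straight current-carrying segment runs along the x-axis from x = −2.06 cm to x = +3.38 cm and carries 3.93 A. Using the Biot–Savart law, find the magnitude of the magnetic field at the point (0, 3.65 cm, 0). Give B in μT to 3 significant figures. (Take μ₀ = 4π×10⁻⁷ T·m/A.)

B ≈ 12.6 μT

For a finite straight segment, B = (μ₀I/4πd)(sinθ₁ + sinθ₂), where θ₁, θ₂ are the angles from the perpendicular to each end.
The perpendicular distance is d = 0.0365 m; the end-offsets along the wire are a = 0.0206 m and b = 0.0338 m.
sinθ₁ = 0.0206/√(0.0206²+0.0365²) = 0.4915; sinθ₂ = 0.0338/√(0.0338²+0.0365²) = 0.6794.
B = (4π×10⁻⁷ × 3.93) / (4π × 0.0365) × (0.4915 + 0.6794) = 1.26×10⁻⁵ T.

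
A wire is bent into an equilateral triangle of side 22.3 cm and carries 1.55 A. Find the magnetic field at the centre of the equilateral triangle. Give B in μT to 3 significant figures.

B ≈ 12.5 μT

Each side is a finite straight segment at perpendicular distance d = a/(2 tan(π/3)) = 0.06437 m from the centre, with end-angles ±π/3.
One side contributes B₁ = (μ₀I/4πd)·2 sin(π/3) = 4.17×10⁻⁶ T.
All 3 sides add in the same direction: B = 3 × 4.17×10⁻⁶ = 1.25×10⁻⁵ T.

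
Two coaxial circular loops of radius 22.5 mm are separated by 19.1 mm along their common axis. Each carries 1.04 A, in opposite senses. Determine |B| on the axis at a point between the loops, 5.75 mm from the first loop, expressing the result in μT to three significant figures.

Each loop contributes B = μ₀IR²/[2(R²+z²)^(3/2)] on the axis, with z measured from that loop.
Loop 1 (z = 0.00575 m): B₁ = 2.64×10⁻⁵ T. Loop 2 (z = 0.01335 m): B₂ = 1.85×10⁻⁵ T.
The fields oppose: B = |B₁ − B₂| = 7.94×10⁻⁶ T.

B ≈ 7.94 μT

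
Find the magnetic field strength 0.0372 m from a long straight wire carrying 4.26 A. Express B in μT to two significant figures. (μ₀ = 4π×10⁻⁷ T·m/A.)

B ≈ 23 μT

For an infinitely long straight wire, B = μ₀I/(2πd).
B = (4π×10⁻⁷ × 4.26) / (2π × 0.0372) = 2.29×10⁻⁵ T.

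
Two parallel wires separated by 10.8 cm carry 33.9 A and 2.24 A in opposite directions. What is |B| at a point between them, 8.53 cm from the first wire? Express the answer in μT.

Each long wire gives B = μ₀I/(2πd). Distances are d₁ = 0.0853 m and d₂ = 0.0227 m.
B₁ = 7.95×10⁻⁵ T, B₂ = 1.97×10⁻⁵ T.
Between antiparallel currents both contributions point the same way, so they add. B = B₁ + B₂ = 7.95×10⁻⁵ + 1.97×10⁻⁵ = 9.92×10⁻⁵ T.

B ≈ 99.2 μT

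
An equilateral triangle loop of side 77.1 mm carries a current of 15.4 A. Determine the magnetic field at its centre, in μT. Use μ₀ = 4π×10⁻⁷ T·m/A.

B ≈ 360 μT

Each side is a finite straight segment at perpendicular distance d = a/(2 tan(π/3)) = 0.02226 m from the centre, with end-angles ±π/3.
One side contributes B₁ = (μ₀I/4πd)·2 sin(π/3) = 1.20×10⁻⁴ T.
All 3 sides add in the same direction: B = 3 × 1.20×10⁻⁴ = 3.60×10⁻⁴ T.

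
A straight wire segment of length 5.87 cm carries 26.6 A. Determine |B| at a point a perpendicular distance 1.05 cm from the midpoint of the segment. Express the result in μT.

For a finite straight segment, B = (μ₀I/4πd)(sinθ₁ + sinθ₂), where θ₁, θ₂ are the angles from the perpendicular to each end.
The perpendicular from the point meets the wire at its midpoint, so each end is L/2 = 0.02935 m away along the wire.
sinθ₁ = 0.02935/√(0.02935²+0.0105²) = 0.9416; sinθ₂ = 0.02935/√(0.02935²+0.0105²) = 0.9416.
B = (4π×10⁻⁷ × 26.6) / (4π × 0.0105) × (0.9416 + 0.9416) = 4.77×10⁻⁴ T.

B ≈ 477 μT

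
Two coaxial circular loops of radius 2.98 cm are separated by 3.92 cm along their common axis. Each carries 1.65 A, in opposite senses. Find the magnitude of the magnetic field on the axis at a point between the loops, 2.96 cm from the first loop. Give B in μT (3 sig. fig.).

Each loop contributes B = μ₀IR²/[2(R²+z²)^(3/2)] on the axis, with z measured from that loop.
Loop 1 (z = 0.0296 m): B₁ = 1.24×10⁻⁵ T. Loop 2 (z = 0.0096 m): B₂ = 3.00×10⁻⁵ T.
The fields oppose: B = |B₁ − B₂| = 1.76×10⁻⁵ T.

B ≈ 17.6 μT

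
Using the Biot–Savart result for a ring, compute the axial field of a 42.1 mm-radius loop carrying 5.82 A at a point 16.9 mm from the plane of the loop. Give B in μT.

On the axis of a circular loop, B = μ₀IR² / [2(R²+z²)^(3/2)].
R² + z² = (0.0421)² + (0.0169)² = 0.002058 m², and (R²+z²)^(3/2) = 9.34×10⁻⁵ m³.
B = (4π×10⁻⁷ × 5.82 × 0.001772) / (2 × 9.34×10⁻⁵) = 6.94×10⁻⁵ T.

B ≈ 69.4 μT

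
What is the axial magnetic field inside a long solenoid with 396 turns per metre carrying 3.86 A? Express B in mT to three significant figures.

B ≈ 1.92 mT

Inside a long solenoid, B = μ₀nI with n = 396 turns/m.
B = 4π×10⁻⁷ × 396 × 3.86 = 1.92×10⁻³ T.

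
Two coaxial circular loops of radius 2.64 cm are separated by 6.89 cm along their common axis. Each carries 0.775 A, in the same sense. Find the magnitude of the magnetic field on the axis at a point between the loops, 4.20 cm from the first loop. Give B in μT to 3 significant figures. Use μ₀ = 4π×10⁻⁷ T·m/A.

Each loop contributes B = μ₀IR²/[2(R²+z²)^(3/2)] on the axis, with z measured from that loop.
Loop 1 (z = 0.042 m): B₁ = 2.78×10⁻⁶ T. Loop 2 (z = 0.0269 m): B₂ = 6.34×10⁻⁶ T.
The fields add: B = B₁ + B₂ = 9.12×10⁻⁶ T.

B ≈ 9.12 μT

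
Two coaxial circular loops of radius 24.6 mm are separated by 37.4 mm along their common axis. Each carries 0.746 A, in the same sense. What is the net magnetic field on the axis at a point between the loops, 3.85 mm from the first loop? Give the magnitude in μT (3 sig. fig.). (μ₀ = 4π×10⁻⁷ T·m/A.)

Each loop contributes B = μ₀IR²/[2(R²+z²)^(3/2)] on the axis, with z measured from that loop.
Loop 1 (z = 0.00385 m): B₁ = 1.84×10⁻⁵ T. Loop 2 (z = 0.03355 m): B₂ = 3.94×10⁻⁶ T.
The fields add: B = B₁ + B₂ = 2.23×10⁻⁵ T.

B ≈ 22.3 μT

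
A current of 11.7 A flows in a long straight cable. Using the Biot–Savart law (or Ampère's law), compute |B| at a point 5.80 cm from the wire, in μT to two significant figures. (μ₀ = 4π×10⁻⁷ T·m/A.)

B ≈ 40 μT

For an infinitely long straight wire, B = μ₀I/(2πd).
B = (4π×10⁻⁷ × 11.7) / (2π × 0.058) = 4.03×10⁻⁵ T.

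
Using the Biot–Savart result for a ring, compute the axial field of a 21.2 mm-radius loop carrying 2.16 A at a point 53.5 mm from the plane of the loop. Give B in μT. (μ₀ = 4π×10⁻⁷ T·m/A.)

On the axis of a circular loop, B = μ₀IR² / [2(R²+z²)^(3/2)].
R² + z² = (0.0212)² + (0.0535)² = 0.003312 m², and (R²+z²)^(3/2) = 1.91×10⁻⁴ m³.
B = (4π×10⁻⁷ × 2.16 × 0.0004494) / (2 × 1.91×10⁻⁴) = 3.20×10⁻⁶ T.

B ≈ 3.20 μT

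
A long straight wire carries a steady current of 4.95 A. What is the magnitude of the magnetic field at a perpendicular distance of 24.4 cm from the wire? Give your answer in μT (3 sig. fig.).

For an infinitely long straight wire, B = μ₀I/(2πd).
B = (4π×10⁻⁷ × 4.95) / (2π × 0.244) = 4.06×10⁻⁶ T.

B ≈ 4.06 μT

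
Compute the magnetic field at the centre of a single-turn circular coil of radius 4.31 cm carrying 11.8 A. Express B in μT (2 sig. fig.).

B ≈ 170 μT

At the centre of a circular loop the Biot–Savart law gives B = μ₀I/(2R).
B = (4π×10⁻⁷ × 11.8) / (2 × 0.0431) = 1.72×10⁻⁴ T.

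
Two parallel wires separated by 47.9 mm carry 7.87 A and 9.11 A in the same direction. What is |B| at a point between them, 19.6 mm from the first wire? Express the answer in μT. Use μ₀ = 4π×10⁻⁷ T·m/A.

Each long wire gives B = μ₀I/(2πd). Distances are d₁ = 0.0196 m and d₂ = 0.0283 m.
B₁ = 8.03×10⁻⁵ T, B₂ = 6.44×10⁻⁵ T.
Between parallel currents the two contributions point in opposite directions, so they subtract. B = |B₁ − B₂| = |8.03×10⁻⁵ − 6.44×10⁻⁵| = 1.59×10⁻⁵ T.

B ≈ 15.9 μT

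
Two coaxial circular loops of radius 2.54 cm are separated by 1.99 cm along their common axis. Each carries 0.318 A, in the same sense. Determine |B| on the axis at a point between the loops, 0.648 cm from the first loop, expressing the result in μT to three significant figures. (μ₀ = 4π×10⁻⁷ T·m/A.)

Each loop contributes B = μ₀IR²/[2(R²+z²)^(3/2)] on the axis, with z measured from that loop.
Loop 1 (z = 0.00648 m): B₁ = 7.16×10⁻⁶ T. Loop 2 (z = 0.01342 m): B₂ = 5.44×10⁻⁶ T.
The fields add: B = B₁ + B₂ = 1.26×10⁻⁵ T.

B ≈ 12.6 μT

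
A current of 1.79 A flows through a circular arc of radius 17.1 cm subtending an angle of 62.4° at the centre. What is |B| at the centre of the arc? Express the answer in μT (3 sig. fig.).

The Biot–Savart field of a circular arc at its centre is B = μ₀Iφ/(4πR), with φ = 1.089 rad.
B = (4π×10⁻⁷ × 1.79 × 1.089) / (4π × 0.171) = 1.14×10⁻⁶ T.

B ≈ 1.14 μT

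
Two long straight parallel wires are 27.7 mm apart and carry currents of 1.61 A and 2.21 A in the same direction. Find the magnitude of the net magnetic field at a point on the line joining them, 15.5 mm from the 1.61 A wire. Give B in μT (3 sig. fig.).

Each long wire gives B = μ₀I/(2πd). Distances are d₁ = 0.0155 m and d₂ = 0.0122 m.
B₁ = 2.08×10⁻⁵ T, B₂ = 3.62×10⁻⁵ T.
Between parallel currents the two contributions point in opposite directions, so they subtract. B = |B₁ − B₂| = |2.08×10⁻⁵ − 3.62×10⁻⁵| = 1.55×10⁻⁵ T.

B ≈ 15.5 μT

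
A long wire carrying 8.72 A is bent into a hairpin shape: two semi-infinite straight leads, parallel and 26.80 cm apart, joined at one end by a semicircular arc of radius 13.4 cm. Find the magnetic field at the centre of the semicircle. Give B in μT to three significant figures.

B ≈ 33.5 μT

The semicircular arc contributes B_arc = μ₀I·π/(4πR) = μ₀I/(4R) = 2.04×10⁻⁵ T.
Each semi-infinite lead is at perpendicular distance R = 0.134 m from the centre, with the perpendicular foot at its near end, so it contributes μ₀I/(4πR); both point the same way, together 1.30×10⁻⁵ T.
Arc and leads all point the same direction: B = 2.04×10⁻⁵ + 1.30×10⁻⁵ = 3.35×10⁻⁵ T.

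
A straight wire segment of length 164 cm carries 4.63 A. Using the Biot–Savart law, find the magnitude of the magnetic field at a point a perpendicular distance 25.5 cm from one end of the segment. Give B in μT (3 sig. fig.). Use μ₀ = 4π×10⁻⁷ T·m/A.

For a finite straight segment, B = (μ₀I/4πd)(sinθ₁ + sinθ₂), where θ₁, θ₂ are the angles from the perpendicular to each end.
The perpendicular foot is at one end, so the two end-offsets along the wire are 0 and L = 1.64 m.
sinθ₁ = 0/√(0²+0.255²) = 0.0000; sinθ₂ = 1.64/√(1.64²+0.255²) = 0.9881.
B = (4π×10⁻⁷ × 4.63) / (4π × 0.255) × (0.0000 + 0.9881) = 1.79×10⁻⁶ T.

B ≈ 1.79 μT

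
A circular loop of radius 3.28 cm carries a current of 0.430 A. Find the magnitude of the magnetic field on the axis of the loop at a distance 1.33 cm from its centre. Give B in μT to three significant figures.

On the axis of a circular loop, B = μ₀IR² / [2(R²+z²)^(3/2)].
R² + z² = (0.0328)² + (0.0133)² = 0.001253 m², and (R²+z²)^(3/2) = 4.43×10⁻⁵ m³.
B = (4π×10⁻⁷ × 0.430 × 0.001076) / (2 × 4.43×10⁻⁵) = 6.56×10⁻⁶ T.

B ≈ 6.56 μT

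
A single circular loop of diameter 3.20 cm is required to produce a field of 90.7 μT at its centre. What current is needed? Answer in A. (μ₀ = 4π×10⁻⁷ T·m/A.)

I ≈ 2.31 A

At the centre of a circular loop B = μ₀I/(2R), so I = 2RB/μ₀.
With R = 0.016 m, I = 2 × 0.016 × 9.07×10⁻⁵ / (4π×10⁻⁷) = 2.31 A.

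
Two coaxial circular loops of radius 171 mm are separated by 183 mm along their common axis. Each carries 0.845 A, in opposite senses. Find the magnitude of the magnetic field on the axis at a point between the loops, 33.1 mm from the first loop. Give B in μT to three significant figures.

B ≈ 1.62 μT

Each loop contributes B = μ₀IR²/[2(R²+z²)^(3/2)] on the axis, with z measured from that loop.
Loop 1 (z = 0.0331 m): B₁ = 2.94×10⁻⁶ T. Loop 2 (z = 0.1499 m): B₂ = 1.32×10⁻⁶ T.
The fields oppose: B = |B₁ − B₂| = 1.62×10⁻⁶ T.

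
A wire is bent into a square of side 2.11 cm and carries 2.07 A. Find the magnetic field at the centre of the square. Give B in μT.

Each side is a finite straight segment at perpendicular distance d = a/(2 tan(π/4)) = 0.01055 m from the centre, with end-angles ±π/4.
One side contributes B₁ = (μ₀I/4πd)·2 sin(π/4) = 2.77×10⁻⁵ T.
All 4 sides add in the same direction: B = 4 × 2.77×10⁻⁵ = 1.11×10⁻⁴ T.

B ≈ 111 μT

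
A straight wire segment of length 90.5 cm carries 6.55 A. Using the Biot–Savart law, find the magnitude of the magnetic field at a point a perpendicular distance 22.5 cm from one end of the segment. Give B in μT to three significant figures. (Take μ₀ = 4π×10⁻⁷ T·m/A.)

B ≈ 2.83 μT

For a finite straight segment, B = (μ₀I/4πd)(sinθ₁ + sinθ₂), where θ₁, θ₂ are the angles from the perpendicular to each end.
The perpendicular foot is at one end, so the two end-offsets along the wire are 0 and L = 0.905 m.
sinθ₁ = 0/√(0²+0.225²) = 0.0000; sinθ₂ = 0.905/√(0.905²+0.225²) = 0.9705.
B = (4π×10⁻⁷ × 6.55) / (4π × 0.225) × (0.0000 + 0.9705) = 2.83×10⁻⁶ T.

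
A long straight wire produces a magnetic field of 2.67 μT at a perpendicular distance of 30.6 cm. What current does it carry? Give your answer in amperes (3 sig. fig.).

For a long straight wire B = μ₀I/(2πd), so I = 2πdB/μ₀.
I = 2π × 0.306 × 2.67×10⁻⁶ / (4π×10⁻⁷) = 4.09 A.

I ≈ 4.09 A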